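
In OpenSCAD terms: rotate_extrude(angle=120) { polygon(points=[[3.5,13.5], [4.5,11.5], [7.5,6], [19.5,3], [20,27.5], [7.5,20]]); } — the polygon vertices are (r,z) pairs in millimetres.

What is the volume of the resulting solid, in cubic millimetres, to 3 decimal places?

Volume = 7350.367 mm³

Profile (r,z), 6 vertices: (3.5,13.5) (4.5,11.5) (7.5,6) (19.5,3) (20,27.5) (7.5,20)
edge 0: (3.5,13.5)→(4.5,11.5)  cross = 3.5·11.5 − 4.5·13.5 = -20.5000; (r_i+r_j)·cross = 8·-20.5000 = -164.0000
edge 1: (4.5,11.5)→(7.5,6)  cross = 4.5·6 − 7.5·11.5 = -59.2500; (r_i+r_j)·cross = 12·-59.2500 = -711.0000
edge 2: (7.5,6)→(19.5,3)  cross = 7.5·3 − 19.5·6 = -94.5000; (r_i+r_j)·cross = 27·-94.5000 = -2551.5000
edge 3: (19.5,3)→(20,27.5)  cross = 19.5·27.5 − 20·3 = 476.2500; (r_i+r_j)·cross = 39.5·476.2500 = 18811.8750
edge 4: (20,27.5)→(7.5,20)  cross = 20·20 − 7.5·27.5 = 193.7500; (r_i+r_j)·cross = 27.5·193.7500 = 5328.1250
edge 5: (7.5,20)→(3.5,13.5)  cross = 7.5·13.5 − 3.5·20 = 31.2500; (r_i+r_j)·cross = 11·31.2500 = 343.7500
Σcross = 527.0000 → A = |Σcross|/2 = 263.5000 mm²
Σ(r_i+r_j)·cross = 21057.2500 → first moment M = |Σ|/6 = 3509.5417
R_c = M/A = 3509.5417/263.5000 = 13.3189 mm
θ = 120° = 2.094395 rad
V = θ·R_c·A = 2.094395·13.3189·263.5000 = 7350.367 mm³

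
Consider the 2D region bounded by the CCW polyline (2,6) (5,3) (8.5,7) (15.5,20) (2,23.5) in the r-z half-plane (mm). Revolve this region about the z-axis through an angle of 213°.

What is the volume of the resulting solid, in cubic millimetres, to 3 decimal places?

Profile (r,z), 5 vertices: (2,6) (5,3) (8.5,7) (15.5,20) (2,23.5)
edge 0: (2,6)→(5,3)  cross = 2·3 − 5·6 = -24.0000; (r_i+r_j)·cross = 7·-24.0000 = -168.0000
edge 1: (5,3)→(8.5,7)  cross = 5·7 − 8.5·3 = 9.5000; (r_i+r_j)·cross = 13.5·9.5000 = 128.2500
edge 2: (8.5,7)→(15.5,20)  cross = 8.5·20 − 15.5·7 = 61.5000; (r_i+r_j)·cross = 24·61.5000 = 1476.0000
edge 3: (15.5,20)→(2,23.5)  cross = 15.5·23.5 − 2·20 = 324.2500; (r_i+r_j)·cross = 17.5·324.2500 = 5674.3750
edge 4: (2,23.5)→(2,6)  cross = 2·6 − 2·23.5 = -35.0000; (r_i+r_j)·cross = 4·-35.0000 = -140.0000
Σcross = 336.2500 → A = |Σcross|/2 = 168.1250 mm²
Σ(r_i+r_j)·cross = 6970.6250 → first moment M = |Σ|/6 = 1161.7708
R_c = M/A = 1161.7708/168.1250 = 6.9102 mm
θ = 213° = 3.717551 rad
V = θ·R_c·A = 3.717551·6.9102·168.1250 = 4318.943 mm³

Volume = 4318.943 mm³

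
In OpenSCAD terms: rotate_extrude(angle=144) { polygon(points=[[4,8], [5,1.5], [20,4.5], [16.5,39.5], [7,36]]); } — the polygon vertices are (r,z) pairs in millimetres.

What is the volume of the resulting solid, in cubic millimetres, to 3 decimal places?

Volume = 13456.331 mm³

Profile (r,z), 5 vertices: (4,8) (5,1.5) (20,4.5) (16.5,39.5) (7,36)
edge 0: (4,8)→(5,1.5)  cross = 4·1.5 − 5·8 = -34.0000; (r_i+r_j)·cross = 9·-34.0000 = -306.0000
edge 1: (5,1.5)→(20,4.5)  cross = 5·4.5 − 20·1.5 = -7.5000; (r_i+r_j)·cross = 25·-7.5000 = -187.5000
edge 2: (20,4.5)→(16.5,39.5)  cross = 20·39.5 − 16.5·4.5 = 715.7500; (r_i+r_j)·cross = 36.5·715.7500 = 26124.8750
edge 3: (16.5,39.5)→(7,36)  cross = 16.5·36 − 7·39.5 = 317.5000; (r_i+r_j)·cross = 23.5·317.5000 = 7461.2500
edge 4: (7,36)→(4,8)  cross = 7·8 − 4·36 = -88.0000; (r_i+r_j)·cross = 11·-88.0000 = -968.0000
Σcross = 903.7500 → A = |Σcross|/2 = 451.8750 mm²
Σ(r_i+r_j)·cross = 32124.6250 → first moment M = |Σ|/6 = 5354.1042
R_c = M/A = 5354.1042/451.8750 = 11.8486 mm
θ = 144° = 2.513274 rad
V = θ·R_c·A = 2.513274·11.8486·451.8750 = 13456.331 mm³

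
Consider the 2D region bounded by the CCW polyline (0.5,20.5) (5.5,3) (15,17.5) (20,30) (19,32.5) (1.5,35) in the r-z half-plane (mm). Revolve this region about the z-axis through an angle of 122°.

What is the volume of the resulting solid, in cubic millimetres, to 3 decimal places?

Profile (r,z), 6 vertices: (0.5,20.5) (5.5,3) (15,17.5) (20,30) (19,32.5) (1.5,35)
edge 0: (0.5,20.5)→(5.5,3)  cross = 0.5·3 − 5.5·20.5 = -111.2500; (r_i+r_j)·cross = 6·-111.2500 = -667.5000
edge 1: (5.5,3)→(15,17.5)  cross = 5.5·17.5 − 15·3 = 51.2500; (r_i+r_j)·cross = 20.5·51.2500 = 1050.6250
edge 2: (15,17.5)→(20,30)  cross = 15·30 − 20·17.5 = 100.0000; (r_i+r_j)·cross = 35·100.0000 = 3500.0000
edge 3: (20,30)→(19,32.5)  cross = 20·32.5 − 19·30 = 80.0000; (r_i+r_j)·cross = 39·80.0000 = 3120.0000
edge 4: (19,32.5)→(1.5,35)  cross = 19·35 − 1.5·32.5 = 616.2500; (r_i+r_j)·cross = 20.5·616.2500 = 12633.1250
edge 5: (1.5,35)→(0.5,20.5)  cross = 1.5·20.5 − 0.5·35 = 13.2500; (r_i+r_j)·cross = 2·13.2500 = 26.5000
Σcross = 749.5000 → A = |Σcross|/2 = 374.7500 mm²
Σ(r_i+r_j)·cross = 19662.7500 → first moment M = |Σ|/6 = 3277.1250
R_c = M/A = 3277.1250/374.7500 = 8.7448 mm
θ = 122° = 2.129302 rad
V = θ·R_c·A = 2.129302·8.7448·374.7500 = 6977.988 mm³

Volume = 6977.988 mm³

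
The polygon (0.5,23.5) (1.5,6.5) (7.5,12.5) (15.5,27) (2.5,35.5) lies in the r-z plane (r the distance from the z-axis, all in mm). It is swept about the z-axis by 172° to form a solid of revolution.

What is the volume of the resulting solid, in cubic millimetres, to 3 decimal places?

Profile (r,z), 5 vertices: (0.5,23.5) (1.5,6.5) (7.5,12.5) (15.5,27) (2.5,35.5)
edge 0: (0.5,23.5)→(1.5,6.5)  cross = 0.5·6.5 − 1.5·23.5 = -32.0000; (r_i+r_j)·cross = 2·-32.0000 = -64.0000
edge 1: (1.5,6.5)→(7.5,12.5)  cross = 1.5·12.5 − 7.5·6.5 = -30.0000; (r_i+r_j)·cross = 9·-30.0000 = -270.0000
edge 2: (7.5,12.5)→(15.5,27)  cross = 7.5·27 − 15.5·12.5 = 8.7500; (r_i+r_j)·cross = 23·8.7500 = 201.2500
edge 3: (15.5,27)→(2.5,35.5)  cross = 15.5·35.5 − 2.5·27 = 482.7500; (r_i+r_j)·cross = 18·482.7500 = 8689.5000
edge 4: (2.5,35.5)→(0.5,23.5)  cross = 2.5·23.5 − 0.5·35.5 = 41.0000; (r_i+r_j)·cross = 3·41.0000 = 123.0000
Σcross = 470.5000 → A = |Σcross|/2 = 235.2500 mm²
Σ(r_i+r_j)·cross = 8679.7500 → first moment M = |Σ|/6 = 1446.6250
R_c = M/A = 1446.6250/235.2500 = 6.1493 mm
θ = 172° = 3.001966 rad
V = θ·R_c·A = 3.001966·6.1493·235.2500 = 4342.720 mm³

Volume = 4342.720 mm³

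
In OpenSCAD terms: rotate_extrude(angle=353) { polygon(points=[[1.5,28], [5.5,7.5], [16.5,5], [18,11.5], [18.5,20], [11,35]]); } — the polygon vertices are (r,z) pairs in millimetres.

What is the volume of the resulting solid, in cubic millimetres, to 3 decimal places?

Profile (r,z), 6 vertices: (1.5,28) (5.5,7.5) (16.5,5) (18,11.5) (18.5,20) (11,35)
edge 0: (1.5,28)→(5.5,7.5)  cross = 1.5·7.5 − 5.5·28 = -142.7500; (r_i+r_j)·cross = 7·-142.7500 = -999.2500
edge 1: (5.5,7.5)→(16.5,5)  cross = 5.5·5 − 16.5·7.5 = -96.2500; (r_i+r_j)·cross = 22·-96.2500 = -2117.5000
edge 2: (16.5,5)→(18,11.5)  cross = 16.5·11.5 − 18·5 = 99.7500; (r_i+r_j)·cross = 34.5·99.7500 = 3441.3750
edge 3: (18,11.5)→(18.5,20)  cross = 18·20 − 18.5·11.5 = 147.2500; (r_i+r_j)·cross = 36.5·147.2500 = 5374.6250
edge 4: (18.5,20)→(11,35)  cross = 18.5·35 − 11·20 = 427.5000; (r_i+r_j)·cross = 29.5·427.5000 = 12611.2500
edge 5: (11,35)→(1.5,28)  cross = 11·28 − 1.5·35 = 255.5000; (r_i+r_j)·cross = 12.5·255.5000 = 3193.7500
Σcross = 691.0000 → A = |Σcross|/2 = 345.5000 mm²
Σ(r_i+r_j)·cross = 21504.2500 → first moment M = |Σ|/6 = 3584.0417
R_c = M/A = 3584.0417/345.5000 = 10.3735 mm
θ = 353° = 6.161012 rad
V = θ·R_c·A = 6.161012·10.3735·345.5000 = 22081.325 mm³

Volume = 22081.325 mm³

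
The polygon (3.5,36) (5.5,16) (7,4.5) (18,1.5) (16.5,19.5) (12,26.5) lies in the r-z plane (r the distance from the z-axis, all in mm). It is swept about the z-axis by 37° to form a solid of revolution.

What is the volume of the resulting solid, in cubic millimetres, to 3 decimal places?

Volume = 1956.204 mm³

Profile (r,z), 6 vertices: (3.5,36) (5.5,16) (7,4.5) (18,1.5) (16.5,19.5) (12,26.5)
edge 0: (3.5,36)→(5.5,16)  cross = 3.5·16 − 5.5·36 = -142.0000; (r_i+r_j)·cross = 9·-142.0000 = -1278.0000
edge 1: (5.5,16)→(7,4.5)  cross = 5.5·4.5 − 7·16 = -87.2500; (r_i+r_j)·cross = 12.5·-87.2500 = -1090.6250
edge 2: (7,4.5)→(18,1.5)  cross = 7·1.5 − 18·4.5 = -70.5000; (r_i+r_j)·cross = 25·-70.5000 = -1762.5000
edge 3: (18,1.5)→(16.5,19.5)  cross = 18·19.5 − 16.5·1.5 = 326.2500; (r_i+r_j)·cross = 34.5·326.2500 = 11255.6250
edge 4: (16.5,19.5)→(12,26.5)  cross = 16.5·26.5 − 12·19.5 = 203.2500; (r_i+r_j)·cross = 28.5·203.2500 = 5792.6250
edge 5: (12,26.5)→(3.5,36)  cross = 12·36 − 3.5·26.5 = 339.2500; (r_i+r_j)·cross = 15.5·339.2500 = 5258.3750
Σcross = 569.0000 → A = |Σcross|/2 = 284.5000 mm²
Σ(r_i+r_j)·cross = 18175.5000 → first moment M = |Σ|/6 = 3029.2500
R_c = M/A = 3029.2500/284.5000 = 10.6476 mm
θ = 37° = 0.645772 rad
V = θ·R_c·A = 0.645772·10.6476·284.5000 = 1956.204 mm³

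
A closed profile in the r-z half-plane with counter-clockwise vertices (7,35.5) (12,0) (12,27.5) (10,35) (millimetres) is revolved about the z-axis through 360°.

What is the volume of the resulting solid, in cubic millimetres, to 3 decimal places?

Volume = 5116.607 mm³

Profile (r,z), 4 vertices: (7,35.5) (12,0) (12,27.5) (10,35)
edge 0: (7,35.5)→(12,0)  cross = 7·0 − 12·35.5 = -426.0000; (r_i+r_j)·cross = 19·-426.0000 = -8094.0000
edge 1: (12,0)→(12,27.5)  cross = 12·27.5 − 12·0 = 330.0000; (r_i+r_j)·cross = 24·330.0000 = 7920.0000
edge 2: (12,27.5)→(10,35)  cross = 12·35 − 10·27.5 = 145.0000; (r_i+r_j)·cross = 22·145.0000 = 3190.0000
edge 3: (10,35)→(7,35.5)  cross = 10·35.5 − 7·35 = 110.0000; (r_i+r_j)·cross = 17·110.0000 = 1870.0000
Σcross = 159.0000 → A = |Σcross|/2 = 79.5000 mm²
Σ(r_i+r_j)·cross = 4886.0000 → first moment M = |Σ|/6 = 814.3333
R_c = M/A = 814.3333/79.5000 = 10.2432 mm
θ = 360° = 6.283185 rad
V = θ·R_c·A = 6.283185·10.2432·79.5000 = 5116.607 mm³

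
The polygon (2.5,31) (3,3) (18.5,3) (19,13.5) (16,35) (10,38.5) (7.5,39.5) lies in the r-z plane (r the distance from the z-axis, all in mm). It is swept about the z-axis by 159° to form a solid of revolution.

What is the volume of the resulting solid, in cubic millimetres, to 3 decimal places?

Profile (r,z), 7 vertices: (2.5,31) (3,3) (18.5,3) (19,13.5) (16,35) (10,38.5) (7.5,39.5)
edge 0: (2.5,31)→(3,3)  cross = 2.5·3 − 3·31 = -85.5000; (r_i+r_j)·cross = 5.5·-85.5000 = -470.2500
edge 1: (3,3)→(18.5,3)  cross = 3·3 − 18.5·3 = -46.5000; (r_i+r_j)·cross = 21.5·-46.5000 = -999.7500
edge 2: (18.5,3)→(19,13.5)  cross = 18.5·13.5 − 19·3 = 192.7500; (r_i+r_j)·cross = 37.5·192.7500 = 7228.1250
edge 3: (19,13.5)→(16,35)  cross = 19·35 − 16·13.5 = 449.0000; (r_i+r_j)·cross = 35·449.0000 = 15715.0000
edge 4: (16,35)→(10,38.5)  cross = 16·38.5 − 10·35 = 266.0000; (r_i+r_j)·cross = 26·266.0000 = 6916.0000
edge 5: (10,38.5)→(7.5,39.5)  cross = 10·39.5 − 7.5·38.5 = 106.2500; (r_i+r_j)·cross = 17.5·106.2500 = 1859.3750
edge 6: (7.5,39.5)→(2.5,31)  cross = 7.5·31 − 2.5·39.5 = 133.7500; (r_i+r_j)·cross = 10·133.7500 = 1337.5000
Σcross = 1015.7500 → A = |Σcross|/2 = 507.8750 mm²
Σ(r_i+r_j)·cross = 31586.0000 → first moment M = |Σ|/6 = 5264.3333
R_c = M/A = 5264.3333/507.8750 = 10.3654 mm
θ = 159° = 2.775074 rad
V = θ·R_c·A = 2.775074·10.3654·507.8750 = 14608.912 mm³

Volume = 14608.912 mm³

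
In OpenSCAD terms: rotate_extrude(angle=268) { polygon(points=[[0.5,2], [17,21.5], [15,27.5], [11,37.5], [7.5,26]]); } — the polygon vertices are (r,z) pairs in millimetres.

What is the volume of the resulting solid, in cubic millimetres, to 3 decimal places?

Volume = 8651.004 mm³

Profile (r,z), 5 vertices: (0.5,2) (17,21.5) (15,27.5) (11,37.5) (7.5,26)
edge 0: (0.5,2)→(17,21.5)  cross = 0.5·21.5 − 17·2 = -23.2500; (r_i+r_j)·cross = 17.5·-23.2500 = -406.8750
edge 1: (17,21.5)→(15,27.5)  cross = 17·27.5 − 15·21.5 = 145.0000; (r_i+r_j)·cross = 32·145.0000 = 4640.0000
edge 2: (15,27.5)→(11,37.5)  cross = 15·37.5 − 11·27.5 = 260.0000; (r_i+r_j)·cross = 26·260.0000 = 6760.0000
edge 3: (11,37.5)→(7.5,26)  cross = 11·26 − 7.5·37.5 = 4.7500; (r_i+r_j)·cross = 18.5·4.7500 = 87.8750
edge 4: (7.5,26)→(0.5,2)  cross = 7.5·2 − 0.5·26 = 2.0000; (r_i+r_j)·cross = 8·2.0000 = 16.0000
Σcross = 388.5000 → A = |Σcross|/2 = 194.2500 mm²
Σ(r_i+r_j)·cross = 11097.0000 → first moment M = |Σ|/6 = 1849.5000
R_c = M/A = 1849.5000/194.2500 = 9.5212 mm
θ = 268° = 4.677482 rad
V = θ·R_c·A = 4.677482·9.5212·194.2500 = 8651.004 mm³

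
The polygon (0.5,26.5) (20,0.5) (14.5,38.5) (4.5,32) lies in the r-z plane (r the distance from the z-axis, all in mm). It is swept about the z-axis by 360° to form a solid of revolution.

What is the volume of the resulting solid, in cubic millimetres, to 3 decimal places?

Profile (r,z), 4 vertices: (0.5,26.5) (20,0.5) (14.5,38.5) (4.5,32)
edge 0: (0.5,26.5)→(20,0.5)  cross = 0.5·0.5 − 20·26.5 = -529.7500; (r_i+r_j)·cross = 20.5·-529.7500 = -10859.8750
edge 1: (20,0.5)→(14.5,38.5)  cross = 20·38.5 − 14.5·0.5 = 762.7500; (r_i+r_j)·cross = 34.5·762.7500 = 26314.8750
edge 2: (14.5,38.5)→(4.5,32)  cross = 14.5·32 − 4.5·38.5 = 290.7500; (r_i+r_j)·cross = 19·290.7500 = 5524.2500
edge 3: (4.5,32)→(0.5,26.5)  cross = 4.5·26.5 − 0.5·32 = 103.2500; (r_i+r_j)·cross = 5·103.2500 = 516.2500
Σcross = 627.0000 → A = |Σcross|/2 = 313.5000 mm²
Σ(r_i+r_j)·cross = 21495.5000 → first moment M = |Σ|/6 = 3582.5833
R_c = M/A = 3582.5833/313.5000 = 11.4277 mm
θ = 360° = 6.283185 rad
V = θ·R_c·A = 6.283185·11.4277·313.5000 = 22510.035 mm³

Volume = 22510.035 mm³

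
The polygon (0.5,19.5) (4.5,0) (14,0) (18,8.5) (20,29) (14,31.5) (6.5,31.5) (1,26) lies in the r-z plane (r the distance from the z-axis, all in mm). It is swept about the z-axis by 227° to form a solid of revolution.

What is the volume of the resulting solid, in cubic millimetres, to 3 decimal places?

Profile (r,z), 8 vertices: (0.5,19.5) (4.5,0) (14,0) (18,8.5) (20,29) (14,31.5) (6.5,31.5) (1,26)
edge 0: (0.5,19.5)→(4.5,0)  cross = 0.5·0 − 4.5·19.5 = -87.7500; (r_i+r_j)·cross = 5·-87.7500 = -438.7500
edge 1: (4.5,0)→(14,0)  cross = 4.5·0 − 14·0 = 0.0000; (r_i+r_j)·cross = 18.5·0.0000 = 0.0000
edge 2: (14,0)→(18,8.5)  cross = 14·8.5 − 18·0 = 119.0000; (r_i+r_j)·cross = 32·119.0000 = 3808.0000
edge 3: (18,8.5)→(20,29)  cross = 18·29 − 20·8.5 = 352.0000; (r_i+r_j)·cross = 38·352.0000 = 13376.0000
edge 4: (20,29)→(14,31.5)  cross = 20·31.5 − 14·29 = 224.0000; (r_i+r_j)·cross = 34·224.0000 = 7616.0000
edge 5: (14,31.5)→(6.5,31.5)  cross = 14·31.5 − 6.5·31.5 = 236.2500; (r_i+r_j)·cross = 20.5·236.2500 = 4843.1250
edge 6: (6.5,31.5)→(1,26)  cross = 6.5·26 − 1·31.5 = 137.5000; (r_i+r_j)·cross = 7.5·137.5000 = 1031.2500
edge 7: (1,26)→(0.5,19.5)  cross = 1·19.5 − 0.5·26 = 6.5000; (r_i+r_j)·cross = 1.5·6.5000 = 9.7500
Σcross = 987.5000 → A = |Σcross|/2 = 493.7500 mm²
Σ(r_i+r_j)·cross = 30245.3750 → first moment M = |Σ|/6 = 5040.8958
R_c = M/A = 5040.8958/493.7500 = 10.2094 mm
θ = 227° = 3.961897 rad
V = θ·R_c·A = 3.961897·10.2094·493.7500 = 19971.512 mm³

Volume = 19971.512 mm³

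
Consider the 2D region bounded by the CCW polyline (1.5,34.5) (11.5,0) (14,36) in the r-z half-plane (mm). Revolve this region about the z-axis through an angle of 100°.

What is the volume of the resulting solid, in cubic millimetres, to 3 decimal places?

Volume = 3504.839 mm³

Profile (r,z), 3 vertices: (1.5,34.5) (11.5,0) (14,36)
edge 0: (1.5,34.5)→(11.5,0)  cross = 1.5·0 − 11.5·34.5 = -396.7500; (r_i+r_j)·cross = 13·-396.7500 = -5157.7500
edge 1: (11.5,0)→(14,36)  cross = 11.5·36 − 14·0 = 414.0000; (r_i+r_j)·cross = 25.5·414.0000 = 10557.0000
edge 2: (14,36)→(1.5,34.5)  cross = 14·34.5 − 1.5·36 = 429.0000; (r_i+r_j)·cross = 15.5·429.0000 = 6649.5000
Σcross = 446.2500 → A = |Σcross|/2 = 223.1250 mm²
Σ(r_i+r_j)·cross = 12048.7500 → first moment M = |Σ|/6 = 2008.1250
R_c = M/A = 2008.1250/223.1250 = 9.0000 mm
θ = 100° = 1.745329 rad
V = θ·R_c·A = 1.745329·9.0000·223.1250 = 3504.839 mm³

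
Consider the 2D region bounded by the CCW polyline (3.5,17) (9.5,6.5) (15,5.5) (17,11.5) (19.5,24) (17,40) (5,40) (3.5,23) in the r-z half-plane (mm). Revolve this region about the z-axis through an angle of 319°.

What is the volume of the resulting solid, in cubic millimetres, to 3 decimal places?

Profile (r,z), 8 vertices: (3.5,17) (9.5,6.5) (15,5.5) (17,11.5) (19.5,24) (17,40) (5,40) (3.5,23)
edge 0: (3.5,17)→(9.5,6.5)  cross = 3.5·6.5 − 9.5·17 = -138.7500; (r_i+r_j)·cross = 13·-138.7500 = -1803.7500
edge 1: (9.5,6.5)→(15,5.5)  cross = 9.5·5.5 − 15·6.5 = -45.2500; (r_i+r_j)·cross = 24.5·-45.2500 = -1108.6250
edge 2: (15,5.5)→(17,11.5)  cross = 15·11.5 − 17·5.5 = 79.0000; (r_i+r_j)·cross = 32·79.0000 = 2528.0000
edge 3: (17,11.5)→(19.5,24)  cross = 17·24 − 19.5·11.5 = 183.7500; (r_i+r_j)·cross = 36.5·183.7500 = 6706.8750
edge 4: (19.5,24)→(17,40)  cross = 19.5·40 − 17·24 = 372.0000; (r_i+r_j)·cross = 36.5·372.0000 = 13578.0000
edge 5: (17,40)→(5,40)  cross = 17·40 − 5·40 = 480.0000; (r_i+r_j)·cross = 22·480.0000 = 10560.0000
edge 6: (5,40)→(3.5,23)  cross = 5·23 − 3.5·40 = -25.0000; (r_i+r_j)·cross = 8.5·-25.0000 = -212.5000
edge 7: (3.5,23)→(3.5,17)  cross = 3.5·17 − 3.5·23 = -21.0000; (r_i+r_j)·cross = 7·-21.0000 = -147.0000
Σcross = 884.7500 → A = |Σcross|/2 = 442.3750 mm²
Σ(r_i+r_j)·cross = 30101.0000 → first moment M = |Σ|/6 = 5016.8333
R_c = M/A = 5016.8333/442.3750 = 11.3407 mm
θ = 319° = 5.567600 rad
V = θ·R_c·A = 5.567600·11.3407·442.3750 = 27931.723 mm³

Volume = 27931.723 mm³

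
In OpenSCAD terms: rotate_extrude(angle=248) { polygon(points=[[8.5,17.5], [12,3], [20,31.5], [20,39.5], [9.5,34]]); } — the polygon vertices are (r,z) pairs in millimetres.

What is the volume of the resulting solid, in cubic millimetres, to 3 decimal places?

Volume = 14121.008 mm³

Profile (r,z), 5 vertices: (8.5,17.5) (12,3) (20,31.5) (20,39.5) (9.5,34)
edge 0: (8.5,17.5)→(12,3)  cross = 8.5·3 − 12·17.5 = -184.5000; (r_i+r_j)·cross = 20.5·-184.5000 = -3782.2500
edge 1: (12,3)→(20,31.5)  cross = 12·31.5 − 20·3 = 318.0000; (r_i+r_j)·cross = 32·318.0000 = 10176.0000
edge 2: (20,31.5)→(20,39.5)  cross = 20·39.5 − 20·31.5 = 160.0000; (r_i+r_j)·cross = 40·160.0000 = 6400.0000
edge 3: (20,39.5)→(9.5,34)  cross = 20·34 − 9.5·39.5 = 304.7500; (r_i+r_j)·cross = 29.5·304.7500 = 8990.1250
edge 4: (9.5,34)→(8.5,17.5)  cross = 9.5·17.5 − 8.5·34 = -122.7500; (r_i+r_j)·cross = 18·-122.7500 = -2209.5000
Σcross = 475.5000 → A = |Σcross|/2 = 237.7500 mm²
Σ(r_i+r_j)·cross = 19574.3750 → first moment M = |Σ|/6 = 3262.3958
R_c = M/A = 3262.3958/237.7500 = 13.7220 mm
θ = 248° = 4.328417 rad
V = θ·R_c·A = 4.328417·13.7220·237.7500 = 14121.008 mm³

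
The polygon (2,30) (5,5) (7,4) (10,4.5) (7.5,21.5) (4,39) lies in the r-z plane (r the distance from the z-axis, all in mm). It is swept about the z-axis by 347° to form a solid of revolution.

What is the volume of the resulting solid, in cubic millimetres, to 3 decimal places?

Volume = 4536.289 mm³

Profile (r,z), 6 vertices: (2,30) (5,5) (7,4) (10,4.5) (7.5,21.5) (4,39)
edge 0: (2,30)→(5,5)  cross = 2·5 − 5·30 = -140.0000; (r_i+r_j)·cross = 7·-140.0000 = -980.0000
edge 1: (5,5)→(7,4)  cross = 5·4 − 7·5 = -15.0000; (r_i+r_j)·cross = 12·-15.0000 = -180.0000
edge 2: (7,4)→(10,4.5)  cross = 7·4.5 − 10·4 = -8.5000; (r_i+r_j)·cross = 17·-8.5000 = -144.5000
edge 3: (10,4.5)→(7.5,21.5)  cross = 10·21.5 − 7.5·4.5 = 181.2500; (r_i+r_j)·cross = 17.5·181.2500 = 3171.8750
edge 4: (7.5,21.5)→(4,39)  cross = 7.5·39 − 4·21.5 = 206.5000; (r_i+r_j)·cross = 11.5·206.5000 = 2374.7500
edge 5: (4,39)→(2,30)  cross = 4·30 − 2·39 = 42.0000; (r_i+r_j)·cross = 6·42.0000 = 252.0000
Σcross = 266.2500 → A = |Σcross|/2 = 133.1250 mm²
Σ(r_i+r_j)·cross = 4494.1250 → first moment M = |Σ|/6 = 749.0208
R_c = M/A = 749.0208/133.1250 = 5.6264 mm
θ = 347° = 6.056293 rad
V = θ·R_c·A = 6.056293·5.6264·133.1250 = 4536.289 mm³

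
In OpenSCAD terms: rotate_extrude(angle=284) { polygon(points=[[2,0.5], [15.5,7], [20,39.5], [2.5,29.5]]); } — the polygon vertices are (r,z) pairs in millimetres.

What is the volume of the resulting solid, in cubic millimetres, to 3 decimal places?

Volume = 22856.745 mm³

Profile (r,z), 4 vertices: (2,0.5) (15.5,7) (20,39.5) (2.5,29.5)
edge 0: (2,0.5)→(15.5,7)  cross = 2·7 − 15.5·0.5 = 6.2500; (r_i+r_j)·cross = 17.5·6.2500 = 109.3750
edge 1: (15.5,7)→(20,39.5)  cross = 15.5·39.5 − 20·7 = 472.2500; (r_i+r_j)·cross = 35.5·472.2500 = 16764.8750
edge 2: (20,39.5)→(2.5,29.5)  cross = 20·29.5 − 2.5·39.5 = 491.2500; (r_i+r_j)·cross = 22.5·491.2500 = 11053.1250
edge 3: (2.5,29.5)→(2,0.5)  cross = 2.5·0.5 − 2·29.5 = -57.7500; (r_i+r_j)·cross = 4.5·-57.7500 = -259.8750
Σcross = 912.0000 → A = |Σcross|/2 = 456.0000 mm²
Σ(r_i+r_j)·cross = 27667.5000 → first moment M = |Σ|/6 = 4611.2500
R_c = M/A = 4611.2500/456.0000 = 10.1124 mm
θ = 284° = 4.956735 rad
V = θ·R_c·A = 4.956735·10.1124·456.0000 = 22856.745 mm³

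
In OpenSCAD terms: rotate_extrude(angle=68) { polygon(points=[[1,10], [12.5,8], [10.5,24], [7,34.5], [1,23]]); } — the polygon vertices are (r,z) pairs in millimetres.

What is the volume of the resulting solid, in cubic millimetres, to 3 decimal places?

Profile (r,z), 5 vertices: (1,10) (12.5,8) (10.5,24) (7,34.5) (1,23)
edge 0: (1,10)→(12.5,8)  cross = 1·8 − 12.5·10 = -117.0000; (r_i+r_j)·cross = 13.5·-117.0000 = -1579.5000
edge 1: (12.5,8)→(10.5,24)  cross = 12.5·24 − 10.5·8 = 216.0000; (r_i+r_j)·cross = 23·216.0000 = 4968.0000
edge 2: (10.5,24)→(7,34.5)  cross = 10.5·34.5 − 7·24 = 194.2500; (r_i+r_j)·cross = 17.5·194.2500 = 3399.3750
edge 3: (7,34.5)→(1,23)  cross = 7·23 − 1·34.5 = 126.5000; (r_i+r_j)·cross = 8·126.5000 = 1012.0000
edge 4: (1,23)→(1,10)  cross = 1·10 − 1·23 = -13.0000; (r_i+r_j)·cross = 2·-13.0000 = -26.0000
Σcross = 406.7500 → A = |Σcross|/2 = 203.3750 mm²
Σ(r_i+r_j)·cross = 7773.8750 → first moment M = |Σ|/6 = 1295.6458
R_c = M/A = 1295.6458/203.3750 = 6.3707 mm
θ = 68° = 1.186824 rad
V = θ·R_c·A = 1.186824·6.3707·203.3750 = 1537.703 mm³

Volume = 1537.703 mm³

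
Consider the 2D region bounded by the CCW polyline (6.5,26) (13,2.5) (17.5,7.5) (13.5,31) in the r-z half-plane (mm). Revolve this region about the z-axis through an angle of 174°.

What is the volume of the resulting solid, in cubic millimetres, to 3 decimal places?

Volume = 6090.955 mm³

Profile (r,z), 4 vertices: (6.5,26) (13,2.5) (17.5,7.5) (13.5,31)
edge 0: (6.5,26)→(13,2.5)  cross = 6.5·2.5 − 13·26 = -321.7500; (r_i+r_j)·cross = 19.5·-321.7500 = -6274.1250
edge 1: (13,2.5)→(17.5,7.5)  cross = 13·7.5 − 17.5·2.5 = 53.7500; (r_i+r_j)·cross = 30.5·53.7500 = 1639.3750
edge 2: (17.5,7.5)→(13.5,31)  cross = 17.5·31 − 13.5·7.5 = 441.2500; (r_i+r_j)·cross = 31·441.2500 = 13678.7500
edge 3: (13.5,31)→(6.5,26)  cross = 13.5·26 − 6.5·31 = 149.5000; (r_i+r_j)·cross = 20·149.5000 = 2990.0000
Σcross = 322.7500 → A = |Σcross|/2 = 161.3750 mm²
Σ(r_i+r_j)·cross = 12034.0000 → first moment M = |Σ|/6 = 2005.6667
R_c = M/A = 2005.6667/161.3750 = 12.4286 mm
θ = 174° = 3.036873 rad
V = θ·R_c·A = 3.036873·12.4286·161.3750 = 6090.955 mm³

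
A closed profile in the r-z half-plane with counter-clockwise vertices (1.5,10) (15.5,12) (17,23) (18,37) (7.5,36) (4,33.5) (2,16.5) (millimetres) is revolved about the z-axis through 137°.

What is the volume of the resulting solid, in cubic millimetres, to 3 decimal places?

Profile (r,z), 7 vertices: (1.5,10) (15.5,12) (17,23) (18,37) (7.5,36) (4,33.5) (2,16.5)
edge 0: (1.5,10)→(15.5,12)  cross = 1.5·12 − 15.5·10 = -137.0000; (r_i+r_j)·cross = 17·-137.0000 = -2329.0000
edge 1: (15.5,12)→(17,23)  cross = 15.5·23 − 17·12 = 152.5000; (r_i+r_j)·cross = 32.5·152.5000 = 4956.2500
edge 2: (17,23)→(18,37)  cross = 17·37 − 18·23 = 215.0000; (r_i+r_j)·cross = 35·215.0000 = 7525.0000
edge 3: (18,37)→(7.5,36)  cross = 18·36 − 7.5·37 = 370.5000; (r_i+r_j)·cross = 25.5·370.5000 = 9447.7500
edge 4: (7.5,36)→(4,33.5)  cross = 7.5·33.5 − 4·36 = 107.2500; (r_i+r_j)·cross = 11.5·107.2500 = 1233.3750
edge 5: (4,33.5)→(2,16.5)  cross = 4·16.5 − 2·33.5 = -1.0000; (r_i+r_j)·cross = 6·-1.0000 = -6.0000
edge 6: (2,16.5)→(1.5,10)  cross = 2·10 − 1.5·16.5 = -4.7500; (r_i+r_j)·cross = 3.5·-4.7500 = -16.6250
Σcross = 702.5000 → A = |Σcross|/2 = 351.2500 mm²
Σ(r_i+r_j)·cross = 20810.7500 → first moment M = |Σ|/6 = 3468.4583
R_c = M/A = 3468.4583/351.2500 = 9.8746 mm
θ = 137° = 2.391101 rad
V = θ·R_c·A = 2.391101·9.8746·351.2500 = 8293.434 mm³

Volume = 8293.434 mm³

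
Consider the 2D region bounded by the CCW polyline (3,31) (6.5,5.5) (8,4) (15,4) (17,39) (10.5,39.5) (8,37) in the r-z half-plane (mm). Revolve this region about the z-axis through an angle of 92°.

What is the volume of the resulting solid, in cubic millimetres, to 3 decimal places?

Volume = 6405.350 mm³

Profile (r,z), 7 vertices: (3,31) (6.5,5.5) (8,4) (15,4) (17,39) (10.5,39.5) (8,37)
edge 0: (3,31)→(6.5,5.5)  cross = 3·5.5 − 6.5·31 = -185.0000; (r_i+r_j)·cross = 9.5·-185.0000 = -1757.5000
edge 1: (6.5,5.5)→(8,4)  cross = 6.5·4 − 8·5.5 = -18.0000; (r_i+r_j)·cross = 14.5·-18.0000 = -261.0000
edge 2: (8,4)→(15,4)  cross = 8·4 − 15·4 = -28.0000; (r_i+r_j)·cross = 23·-28.0000 = -644.0000
edge 3: (15,4)→(17,39)  cross = 15·39 − 17·4 = 517.0000; (r_i+r_j)·cross = 32·517.0000 = 16544.0000
edge 4: (17,39)→(10.5,39.5)  cross = 17·39.5 − 10.5·39 = 262.0000; (r_i+r_j)·cross = 27.5·262.0000 = 7205.0000
edge 5: (10.5,39.5)→(8,37)  cross = 10.5·37 − 8·39.5 = 72.5000; (r_i+r_j)·cross = 18.5·72.5000 = 1341.2500
edge 6: (8,37)→(3,31)  cross = 8·31 − 3·37 = 137.0000; (r_i+r_j)·cross = 11·137.0000 = 1507.0000
Σcross = 757.5000 → A = |Σcross|/2 = 378.7500 mm²
Σ(r_i+r_j)·cross = 23934.7500 → first moment M = |Σ|/6 = 3989.1250
R_c = M/A = 3989.1250/378.7500 = 10.5323 mm
θ = 92° = 1.605703 rad
V = θ·R_c·A = 1.605703·10.5323·378.7500 = 6405.350 mm³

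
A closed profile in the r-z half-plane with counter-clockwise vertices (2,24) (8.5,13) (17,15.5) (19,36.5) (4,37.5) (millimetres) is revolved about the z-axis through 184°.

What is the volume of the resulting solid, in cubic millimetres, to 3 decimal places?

Profile (r,z), 5 vertices: (2,24) (8.5,13) (17,15.5) (19,36.5) (4,37.5)
edge 0: (2,24)→(8.5,13)  cross = 2·13 − 8.5·24 = -178.0000; (r_i+r_j)·cross = 10.5·-178.0000 = -1869.0000
edge 1: (8.5,13)→(17,15.5)  cross = 8.5·15.5 − 17·13 = -89.2500; (r_i+r_j)·cross = 25.5·-89.2500 = -2275.8750
edge 2: (17,15.5)→(19,36.5)  cross = 17·36.5 − 19·15.5 = 326.0000; (r_i+r_j)·cross = 36·326.0000 = 11736.0000
edge 3: (19,36.5)→(4,37.5)  cross = 19·37.5 − 4·36.5 = 566.5000; (r_i+r_j)·cross = 23·566.5000 = 13029.5000
edge 4: (4,37.5)→(2,24)  cross = 4·24 − 2·37.5 = 21.0000; (r_i+r_j)·cross = 6·21.0000 = 126.0000
Σcross = 646.2500 → A = |Σcross|/2 = 323.1250 mm²
Σ(r_i+r_j)·cross = 20746.6250 → first moment M = |Σ|/6 = 3457.7708
R_c = M/A = 3457.7708/323.1250 = 10.7010 mm
θ = 184° = 3.211406 rad
V = θ·R_c·A = 3.211406·10.7010·323.1250 = 11104.305 mm³

Volume = 11104.305 mm³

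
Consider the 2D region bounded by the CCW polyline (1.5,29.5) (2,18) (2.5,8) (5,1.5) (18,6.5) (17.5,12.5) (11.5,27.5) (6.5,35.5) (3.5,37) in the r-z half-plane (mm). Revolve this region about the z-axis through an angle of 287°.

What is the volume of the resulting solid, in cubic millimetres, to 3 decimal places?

Volume = 15762.996 mm³

Profile (r,z), 9 vertices: (1.5,29.5) (2,18) (2.5,8) (5,1.5) (18,6.5) (17.5,12.5) (11.5,27.5) (6.5,35.5) (3.5,37)
edge 0: (1.5,29.5)→(2,18)  cross = 1.5·18 − 2·29.5 = -32.0000; (r_i+r_j)·cross = 3.5·-32.0000 = -112.0000
edge 1: (2,18)→(2.5,8)  cross = 2·8 − 2.5·18 = -29.0000; (r_i+r_j)·cross = 4.5·-29.0000 = -130.5000
edge 2: (2.5,8)→(5,1.5)  cross = 2.5·1.5 − 5·8 = -36.2500; (r_i+r_j)·cross = 7.5·-36.2500 = -271.8750
edge 3: (5,1.5)→(18,6.5)  cross = 5·6.5 − 18·1.5 = 5.5000; (r_i+r_j)·cross = 23·5.5000 = 126.5000
edge 4: (18,6.5)→(17.5,12.5)  cross = 18·12.5 − 17.5·6.5 = 111.2500; (r_i+r_j)·cross = 35.5·111.2500 = 3949.3750
edge 5: (17.5,12.5)→(11.5,27.5)  cross = 17.5·27.5 − 11.5·12.5 = 337.5000; (r_i+r_j)·cross = 29·337.5000 = 9787.5000
edge 6: (11.5,27.5)→(6.5,35.5)  cross = 11.5·35.5 − 6.5·27.5 = 229.5000; (r_i+r_j)·cross = 18·229.5000 = 4131.0000
edge 7: (6.5,35.5)→(3.5,37)  cross = 6.5·37 − 3.5·35.5 = 116.2500; (r_i+r_j)·cross = 10·116.2500 = 1162.5000
edge 8: (3.5,37)→(1.5,29.5)  cross = 3.5·29.5 − 1.5·37 = 47.7500; (r_i+r_j)·cross = 5·47.7500 = 238.7500
Σcross = 750.5000 → A = |Σcross|/2 = 375.2500 mm²
Σ(r_i+r_j)·cross = 18881.2500 → first moment M = |Σ|/6 = 3146.8750
R_c = M/A = 3146.8750/375.2500 = 8.3861 mm
θ = 287° = 5.009095 rad
V = θ·R_c·A = 5.009095·8.3861·375.2500 = 15762.996 mm³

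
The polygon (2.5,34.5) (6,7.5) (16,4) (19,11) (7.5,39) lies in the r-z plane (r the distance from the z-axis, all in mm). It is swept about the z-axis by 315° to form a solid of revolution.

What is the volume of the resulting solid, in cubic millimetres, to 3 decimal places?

Volume = 17272.787 mm³

Profile (r,z), 5 vertices: (2.5,34.5) (6,7.5) (16,4) (19,11) (7.5,39)
edge 0: (2.5,34.5)→(6,7.5)  cross = 2.5·7.5 − 6·34.5 = -188.2500; (r_i+r_j)·cross = 8.5·-188.2500 = -1600.1250
edge 1: (6,7.5)→(16,4)  cross = 6·4 − 16·7.5 = -96.0000; (r_i+r_j)·cross = 22·-96.0000 = -2112.0000
edge 2: (16,4)→(19,11)  cross = 16·11 − 19·4 = 100.0000; (r_i+r_j)·cross = 35·100.0000 = 3500.0000
edge 3: (19,11)→(7.5,39)  cross = 19·39 − 7.5·11 = 658.5000; (r_i+r_j)·cross = 26.5·658.5000 = 17450.2500
edge 4: (7.5,39)→(2.5,34.5)  cross = 7.5·34.5 − 2.5·39 = 161.2500; (r_i+r_j)·cross = 10·161.2500 = 1612.5000
Σcross = 635.5000 → A = |Σcross|/2 = 317.7500 mm²
Σ(r_i+r_j)·cross = 18850.6250 → first moment M = |Σ|/6 = 3141.7708
R_c = M/A = 3141.7708/317.7500 = 9.8876 mm
θ = 315° = 5.497787 rad
V = θ·R_c·A = 5.497787·9.8876·317.7500 = 17272.787 mm³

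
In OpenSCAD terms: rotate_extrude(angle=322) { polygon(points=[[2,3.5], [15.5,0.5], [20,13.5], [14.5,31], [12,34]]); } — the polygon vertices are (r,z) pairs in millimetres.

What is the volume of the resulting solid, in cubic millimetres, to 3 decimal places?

Profile (r,z), 5 vertices: (2,3.5) (15.5,0.5) (20,13.5) (14.5,31) (12,34)
edge 0: (2,3.5)→(15.5,0.5)  cross = 2·0.5 − 15.5·3.5 = -53.2500; (r_i+r_j)·cross = 17.5·-53.2500 = -931.8750
edge 1: (15.5,0.5)→(20,13.5)  cross = 15.5·13.5 − 20·0.5 = 199.2500; (r_i+r_j)·cross = 35.5·199.2500 = 7073.3750
edge 2: (20,13.5)→(14.5,31)  cross = 20·31 − 14.5·13.5 = 424.2500; (r_i+r_j)·cross = 34.5·424.2500 = 14636.6250
edge 3: (14.5,31)→(12,34)  cross = 14.5·34 − 12·31 = 121.0000; (r_i+r_j)·cross = 26.5·121.0000 = 3206.5000
edge 4: (12,34)→(2,3.5)  cross = 12·3.5 − 2·34 = -26.0000; (r_i+r_j)·cross = 14·-26.0000 = -364.0000
Σcross = 665.2500 → A = |Σcross|/2 = 332.6250 mm²
Σ(r_i+r_j)·cross = 23620.6250 → first moment M = |Σ|/6 = 3936.7708
R_c = M/A = 3936.7708/332.6250 = 11.8355 mm
θ = 322° = 5.619960 rad
V = θ·R_c·A = 5.619960·11.8355·332.6250 = 22124.495 mm³

Volume = 22124.495 mm³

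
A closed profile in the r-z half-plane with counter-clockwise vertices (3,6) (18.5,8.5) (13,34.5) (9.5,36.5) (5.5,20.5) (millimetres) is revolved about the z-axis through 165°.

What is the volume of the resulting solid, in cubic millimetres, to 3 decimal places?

Profile (r,z), 5 vertices: (3,6) (18.5,8.5) (13,34.5) (9.5,36.5) (5.5,20.5)
edge 0: (3,6)→(18.5,8.5)  cross = 3·8.5 − 18.5·6 = -85.5000; (r_i+r_j)·cross = 21.5·-85.5000 = -1838.2500
edge 1: (18.5,8.5)→(13,34.5)  cross = 18.5·34.5 − 13·8.5 = 527.7500; (r_i+r_j)·cross = 31.5·527.7500 = 16624.1250
edge 2: (13,34.5)→(9.5,36.5)  cross = 13·36.5 − 9.5·34.5 = 146.7500; (r_i+r_j)·cross = 22.5·146.7500 = 3301.8750
edge 3: (9.5,36.5)→(5.5,20.5)  cross = 9.5·20.5 − 5.5·36.5 = -6.0000; (r_i+r_j)·cross = 15·-6.0000 = -90.0000
edge 4: (5.5,20.5)→(3,6)  cross = 5.5·6 − 3·20.5 = -28.5000; (r_i+r_j)·cross = 8.5·-28.5000 = -242.2500
Σcross = 554.5000 → A = |Σcross|/2 = 277.2500 mm²
Σ(r_i+r_j)·cross = 17755.5000 → first moment M = |Σ|/6 = 2959.2500
R_c = M/A = 2959.2500/277.2500 = 10.6736 mm
θ = 165° = 2.879793 rad
V = θ·R_c·A = 2.879793·10.6736·277.2500 = 8522.028 mm³

Volume = 8522.028 mm³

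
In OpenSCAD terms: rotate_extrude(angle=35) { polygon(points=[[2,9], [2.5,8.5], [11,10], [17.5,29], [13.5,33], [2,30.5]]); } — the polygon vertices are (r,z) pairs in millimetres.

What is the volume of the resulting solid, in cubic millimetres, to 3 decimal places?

Volume = 1436.310 mm³

Profile (r,z), 6 vertices: (2,9) (2.5,8.5) (11,10) (17.5,29) (13.5,33) (2,30.5)
edge 0: (2,9)→(2.5,8.5)  cross = 2·8.5 − 2.5·9 = -5.5000; (r_i+r_j)·cross = 4.5·-5.5000 = -24.7500
edge 1: (2.5,8.5)→(11,10)  cross = 2.5·10 − 11·8.5 = -68.5000; (r_i+r_j)·cross = 13.5·-68.5000 = -924.7500
edge 2: (11,10)→(17.5,29)  cross = 11·29 − 17.5·10 = 144.0000; (r_i+r_j)·cross = 28.5·144.0000 = 4104.0000
edge 3: (17.5,29)→(13.5,33)  cross = 17.5·33 − 13.5·29 = 186.0000; (r_i+r_j)·cross = 31·186.0000 = 5766.0000
edge 4: (13.5,33)→(2,30.5)  cross = 13.5·30.5 − 2·33 = 345.7500; (r_i+r_j)·cross = 15.5·345.7500 = 5359.1250
edge 5: (2,30.5)→(2,9)  cross = 2·9 − 2·30.5 = -43.0000; (r_i+r_j)·cross = 4·-43.0000 = -172.0000
Σcross = 558.7500 → A = |Σcross|/2 = 279.3750 mm²
Σ(r_i+r_j)·cross = 14107.6250 → first moment M = |Σ|/6 = 2351.2708
R_c = M/A = 2351.2708/279.3750 = 8.4162 mm
θ = 35° = 0.610865 rad
V = θ·R_c·A = 0.610865·8.4162·279.3750 = 1436.310 mm³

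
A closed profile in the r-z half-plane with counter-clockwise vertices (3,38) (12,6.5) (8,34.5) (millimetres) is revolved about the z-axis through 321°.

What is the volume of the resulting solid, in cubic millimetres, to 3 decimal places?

Profile (r,z), 3 vertices: (3,38) (12,6.5) (8,34.5)
edge 0: (3,38)→(12,6.5)  cross = 3·6.5 − 12·38 = -436.5000; (r_i+r_j)·cross = 15·-436.5000 = -6547.5000
edge 1: (12,6.5)→(8,34.5)  cross = 12·34.5 − 8·6.5 = 362.0000; (r_i+r_j)·cross = 20·362.0000 = 7240.0000
edge 2: (8,34.5)→(3,38)  cross = 8·38 − 3·34.5 = 200.5000; (r_i+r_j)·cross = 11·200.5000 = 2205.5000
Σcross = 126.0000 → A = |Σcross|/2 = 63.0000 mm²
Σ(r_i+r_j)·cross = 2898.0000 → first moment M = |Σ|/6 = 483.0000
R_c = M/A = 483.0000/63.0000 = 7.6667 mm
θ = 321° = 5.602507 rad
V = θ·R_c·A = 5.602507·7.6667·63.0000 = 2706.011 mm³

Volume = 2706.011 mm³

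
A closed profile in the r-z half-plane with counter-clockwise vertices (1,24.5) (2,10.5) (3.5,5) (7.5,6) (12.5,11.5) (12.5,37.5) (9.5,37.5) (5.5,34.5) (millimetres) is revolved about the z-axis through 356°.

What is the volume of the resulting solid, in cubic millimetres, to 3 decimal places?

Volume = 13312.150 mm³

Profile (r,z), 8 vertices: (1,24.5) (2,10.5) (3.5,5) (7.5,6) (12.5,11.5) (12.5,37.5) (9.5,37.5) (5.5,34.5)
edge 0: (1,24.5)→(2,10.5)  cross = 1·10.5 − 2·24.5 = -38.5000; (r_i+r_j)·cross = 3·-38.5000 = -115.5000
edge 1: (2,10.5)→(3.5,5)  cross = 2·5 − 3.5·10.5 = -26.7500; (r_i+r_j)·cross = 5.5·-26.7500 = -147.1250
edge 2: (3.5,5)→(7.5,6)  cross = 3.5·6 − 7.5·5 = -16.5000; (r_i+r_j)·cross = 11·-16.5000 = -181.5000
edge 3: (7.5,6)→(12.5,11.5)  cross = 7.5·11.5 − 12.5·6 = 11.2500; (r_i+r_j)·cross = 20·11.2500 = 225.0000
edge 4: (12.5,11.5)→(12.5,37.5)  cross = 12.5·37.5 − 12.5·11.5 = 325.0000; (r_i+r_j)·cross = 25·325.0000 = 8125.0000
edge 5: (12.5,37.5)→(9.5,37.5)  cross = 12.5·37.5 − 9.5·37.5 = 112.5000; (r_i+r_j)·cross = 22·112.5000 = 2475.0000
edge 6: (9.5,37.5)→(5.5,34.5)  cross = 9.5·34.5 − 5.5·37.5 = 121.5000; (r_i+r_j)·cross = 15·121.5000 = 1822.5000
edge 7: (5.5,34.5)→(1,24.5)  cross = 5.5·24.5 − 1·34.5 = 100.2500; (r_i+r_j)·cross = 6.5·100.2500 = 651.6250
Σcross = 588.7500 → A = |Σcross|/2 = 294.3750 mm²
Σ(r_i+r_j)·cross = 12855.0000 → first moment M = |Σ|/6 = 2142.5000
R_c = M/A = 2142.5000/294.3750 = 7.2781 mm
θ = 356° = 6.213372 rad
V = θ·R_c·A = 6.213372·7.2781·294.3750 = 13312.150 mm³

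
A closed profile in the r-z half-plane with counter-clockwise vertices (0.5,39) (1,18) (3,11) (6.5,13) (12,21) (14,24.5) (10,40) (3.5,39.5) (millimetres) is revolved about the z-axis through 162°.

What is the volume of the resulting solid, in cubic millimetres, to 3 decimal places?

Profile (r,z), 8 vertices: (0.5,39) (1,18) (3,11) (6.5,13) (12,21) (14,24.5) (10,40) (3.5,39.5)
edge 0: (0.5,39)→(1,18)  cross = 0.5·18 − 1·39 = -30.0000; (r_i+r_j)·cross = 1.5·-30.0000 = -45.0000
edge 1: (1,18)→(3,11)  cross = 1·11 − 3·18 = -43.0000; (r_i+r_j)·cross = 4·-43.0000 = -172.0000
edge 2: (3,11)→(6.5,13)  cross = 3·13 − 6.5·11 = -32.5000; (r_i+r_j)·cross = 9.5·-32.5000 = -308.7500
edge 3: (6.5,13)→(12,21)  cross = 6.5·21 − 12·13 = -19.5000; (r_i+r_j)·cross = 18.5·-19.5000 = -360.7500
edge 4: (12,21)→(14,24.5)  cross = 12·24.5 − 14·21 = 0.0000; (r_i+r_j)·cross = 26·0.0000 = 0.0000
edge 5: (14,24.5)→(10,40)  cross = 14·40 − 10·24.5 = 315.0000; (r_i+r_j)·cross = 24·315.0000 = 7560.0000
edge 6: (10,40)→(3.5,39.5)  cross = 10·39.5 − 3.5·40 = 255.0000; (r_i+r_j)·cross = 13.5·255.0000 = 3442.5000
edge 7: (3.5,39.5)→(0.5,39)  cross = 3.5·39 − 0.5·39.5 = 116.7500; (r_i+r_j)·cross = 4·116.7500 = 467.0000
Σcross = 561.7500 → A = |Σcross|/2 = 280.8750 mm²
Σ(r_i+r_j)·cross = 10583.0000 → first moment M = |Σ|/6 = 1763.8333
R_c = M/A = 1763.8333/280.8750 = 6.2798 mm
θ = 162° = 2.827433 rad
V = θ·R_c·A = 2.827433·6.2798·280.8750 = 4987.121 mm³

Volume = 4987.121 mm³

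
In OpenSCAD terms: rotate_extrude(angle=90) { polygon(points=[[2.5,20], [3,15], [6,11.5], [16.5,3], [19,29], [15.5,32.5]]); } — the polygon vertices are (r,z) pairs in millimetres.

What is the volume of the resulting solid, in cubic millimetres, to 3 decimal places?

Volume = 5337.860 mm³

Profile (r,z), 6 vertices: (2.5,20) (3,15) (6,11.5) (16.5,3) (19,29) (15.5,32.5)
edge 0: (2.5,20)→(3,15)  cross = 2.5·15 − 3·20 = -22.5000; (r_i+r_j)·cross = 5.5·-22.5000 = -123.7500
edge 1: (3,15)→(6,11.5)  cross = 3·11.5 − 6·15 = -55.5000; (r_i+r_j)·cross = 9·-55.5000 = -499.5000
edge 2: (6,11.5)→(16.5,3)  cross = 6·3 − 16.5·11.5 = -171.7500; (r_i+r_j)·cross = 22.5·-171.7500 = -3864.3750
edge 3: (16.5,3)→(19,29)  cross = 16.5·29 − 19·3 = 421.5000; (r_i+r_j)·cross = 35.5·421.5000 = 14963.2500
edge 4: (19,29)→(15.5,32.5)  cross = 19·32.5 − 15.5·29 = 168.0000; (r_i+r_j)·cross = 34.5·168.0000 = 5796.0000
edge 5: (15.5,32.5)→(2.5,20)  cross = 15.5·20 − 2.5·32.5 = 228.7500; (r_i+r_j)·cross = 18·228.7500 = 4117.5000
Σcross = 568.5000 → A = |Σcross|/2 = 284.2500 mm²
Σ(r_i+r_j)·cross = 20389.1250 → first moment M = |Σ|/6 = 3398.1875
R_c = M/A = 3398.1875/284.2500 = 11.9549 mm
θ = 90° = 1.570796 rad
V = θ·R_c·A = 1.570796·11.9549·284.2500 = 5337.860 mm³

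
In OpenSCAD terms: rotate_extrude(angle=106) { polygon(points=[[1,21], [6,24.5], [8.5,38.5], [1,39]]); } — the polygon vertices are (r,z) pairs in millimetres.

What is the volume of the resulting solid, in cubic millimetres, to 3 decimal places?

Volume = 729.806 mm³

Profile (r,z), 4 vertices: (1,21) (6,24.5) (8.5,38.5) (1,39)
edge 0: (1,21)→(6,24.5)  cross = 1·24.5 − 6·21 = -101.5000; (r_i+r_j)·cross = 7·-101.5000 = -710.5000
edge 1: (6,24.5)→(8.5,38.5)  cross = 6·38.5 − 8.5·24.5 = 22.7500; (r_i+r_j)·cross = 14.5·22.7500 = 329.8750
edge 2: (8.5,38.5)→(1,39)  cross = 8.5·39 − 1·38.5 = 293.0000; (r_i+r_j)·cross = 9.5·293.0000 = 2783.5000
edge 3: (1,39)→(1,21)  cross = 1·21 − 1·39 = -18.0000; (r_i+r_j)·cross = 2·-18.0000 = -36.0000
Σcross = 196.2500 → A = |Σcross|/2 = 98.1250 mm²
Σ(r_i+r_j)·cross = 2366.8750 → first moment M = |Σ|/6 = 394.4792
R_c = M/A = 394.4792/98.1250 = 4.0202 mm
θ = 106° = 1.850049 rad
V = θ·R_c·A = 1.850049·4.0202·98.1250 = 729.806 mm³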